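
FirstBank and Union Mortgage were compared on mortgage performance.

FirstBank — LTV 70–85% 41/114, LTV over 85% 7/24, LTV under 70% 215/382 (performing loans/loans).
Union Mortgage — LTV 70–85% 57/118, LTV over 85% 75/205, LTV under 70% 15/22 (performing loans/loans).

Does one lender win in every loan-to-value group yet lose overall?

Yes

LTV 70–85%: FirstBank 41/114 = 36.0%, Union Mortgage 57/118 = 48.3% → Union Mortgage
LTV over 85%: FirstBank 7/24 = 29.2%, Union Mortgage 75/205 = 36.6% → Union Mortgage
LTV under 70%: FirstBank 215/382 = 56.3%, Union Mortgage 15/22 = 68.2% → Union Mortgage
Overall: FirstBank 263/520 = 50.6%, Union Mortgage 147/345 = 42.6% → FirstBank
Union Mortgage wins each loan-to-value group but FirstBank wins overall — the comparison reverses. Union Mortgage's loans skew toward LTV over 85%, which has a lower base rate.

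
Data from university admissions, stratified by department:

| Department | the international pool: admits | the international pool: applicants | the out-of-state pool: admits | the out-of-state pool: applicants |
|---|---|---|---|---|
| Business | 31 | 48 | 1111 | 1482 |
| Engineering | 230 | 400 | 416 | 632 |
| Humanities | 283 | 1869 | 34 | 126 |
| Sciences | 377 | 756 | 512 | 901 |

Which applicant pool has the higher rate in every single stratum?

the out-of-state pool

Business: the international pool 31/48 = 64.6%, the out-of-state pool 1111/1482 = 75.0% → the out-of-state pool
Engineering: the international pool 230/400 = 57.5%, the out-of-state pool 416/632 = 65.8% → the out-of-state pool
Humanities: the international pool 283/1869 = 15.1%, the out-of-state pool 34/126 = 27.0% → the out-of-state pool
Sciences: the international pool 377/756 = 49.9%, the out-of-state pool 512/901 = 56.8% → the out-of-state pool
The out-of-state pool has the higher rate in all 4 groups.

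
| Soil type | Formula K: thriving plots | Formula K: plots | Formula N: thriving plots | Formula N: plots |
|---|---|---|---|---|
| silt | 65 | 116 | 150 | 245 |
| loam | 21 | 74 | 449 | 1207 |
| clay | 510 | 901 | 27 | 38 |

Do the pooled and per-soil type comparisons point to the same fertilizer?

Silt: Formula K 65/116 = 56.0%, Formula N 150/245 = 61.2% → Formula N
Loam: Formula K 21/74 = 28.4%, Formula N 449/1207 = 37.2% → Formula N
Clay: Formula K 510/901 = 56.6%, Formula N 27/38 = 71.1% → Formula N
Overall: Formula K 596/1091 = 54.6%, Formula N 626/1490 = 42.0% → Formula K
Formula N wins each soil group but Formula K wins overall — the comparison reverses. Formula N's plots skew toward loam, which has a lower base rate.

No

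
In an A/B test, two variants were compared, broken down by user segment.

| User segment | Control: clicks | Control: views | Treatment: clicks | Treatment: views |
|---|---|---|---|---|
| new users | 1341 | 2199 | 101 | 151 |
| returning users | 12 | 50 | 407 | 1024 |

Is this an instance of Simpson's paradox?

Yes

New users: Control 1341/2199 = 61.0%, Treatment 101/151 = 66.9% → Treatment
Returning users: Control 12/50 = 24.0%, Treatment 407/1024 = 39.7% → Treatment
Overall: Control 1353/2249 = 60.2%, Treatment 508/1175 = 43.2% → Control
Treatment wins each user group but Control wins overall — the comparison reverses. Treatment's views skew toward returning users, which has a lower base rate.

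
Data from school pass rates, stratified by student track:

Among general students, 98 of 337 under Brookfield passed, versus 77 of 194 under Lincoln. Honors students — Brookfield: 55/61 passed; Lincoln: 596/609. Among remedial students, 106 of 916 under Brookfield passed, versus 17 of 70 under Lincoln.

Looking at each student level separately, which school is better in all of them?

Lincoln

General: Brookfield 98/337 = 29.1%, Lincoln 77/194 = 39.7% → Lincoln
Honors: Brookfield 55/61 = 90.2%, Lincoln 596/609 = 97.9% → Lincoln
Remedial: Brookfield 106/916 = 11.6%, Lincoln 17/70 = 24.3% → Lincoln
Lincoln has the higher rate in all 3 groups.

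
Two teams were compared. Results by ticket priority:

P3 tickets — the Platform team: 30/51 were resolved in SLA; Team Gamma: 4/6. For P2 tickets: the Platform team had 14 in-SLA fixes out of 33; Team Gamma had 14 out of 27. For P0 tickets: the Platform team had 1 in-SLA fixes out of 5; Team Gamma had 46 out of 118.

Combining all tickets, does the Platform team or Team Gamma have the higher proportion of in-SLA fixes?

the Platform team

P3: the Platform team 30/51 = 58.8%, Team Gamma 4/6 = 66.7% → Team Gamma
P2: the Platform team 14/33 = 42.4%, Team Gamma 14/27 = 51.9% → Team Gamma
P0: the Platform team 1/5 = 20.0%, Team Gamma 46/118 = 39.0% → Team Gamma
Overall: the Platform team 45/89 = 50.6%, Team Gamma 64/151 = 42.4% → the Platform team
(Team Gamma wins every ticket group but the Platform team wins overall — Team Gamma's tickets skew toward the low-rate P0 group.)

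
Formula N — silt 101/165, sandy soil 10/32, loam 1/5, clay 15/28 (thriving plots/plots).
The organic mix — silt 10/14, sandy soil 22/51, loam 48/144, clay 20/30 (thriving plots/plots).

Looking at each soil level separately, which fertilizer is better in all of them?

Silt: Formula N 101/165 = 61.2%, the organic mix 10/14 = 71.4% → the organic mix
Sandy soil: Formula N 10/32 = 31.2%, the organic mix 22/51 = 43.1% → the organic mix
Loam: Formula N 1/5 = 20.0%, the organic mix 48/144 = 33.3% → the organic mix
Clay: Formula N 15/28 = 53.6%, the organic mix 20/30 = 66.7% → the organic mix
The organic mix has the higher rate in all 4 groups.

the organic mix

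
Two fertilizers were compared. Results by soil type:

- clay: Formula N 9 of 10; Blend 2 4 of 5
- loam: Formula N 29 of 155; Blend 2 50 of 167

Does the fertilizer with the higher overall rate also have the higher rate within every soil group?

No

Clay: Formula N 9/10 = 90.0%, Blend 2 4/5 = 80.0% → Formula N
Loam: Formula N 29/155 = 18.7%, Blend 2 50/167 = 29.9% → Blend 2
Overall: Formula N 38/165 = 23.0%, Blend 2 54/172 = 31.4% → Blend 2
Neither sweeps: Formula N wins 1 of 2 groups, Blend 2 wins 1. Blend 2 wins overall but not every group — no Simpson reversal.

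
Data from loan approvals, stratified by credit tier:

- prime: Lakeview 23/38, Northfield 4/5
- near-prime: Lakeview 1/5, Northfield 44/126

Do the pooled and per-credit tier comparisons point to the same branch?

No

Prime: Lakeview 23/38 = 60.5%, Northfield 4/5 = 80.0% → Northfield
Near-prime: Lakeview 1/5 = 20.0%, Northfield 44/126 = 34.9% → Northfield
Overall: Lakeview 24/43 = 55.8%, Northfield 48/131 = 36.6% → Lakeview
Northfield wins each credit group but Lakeview wins overall — the comparison reverses. Northfield's applications skew toward near-prime, which has a lower base rate.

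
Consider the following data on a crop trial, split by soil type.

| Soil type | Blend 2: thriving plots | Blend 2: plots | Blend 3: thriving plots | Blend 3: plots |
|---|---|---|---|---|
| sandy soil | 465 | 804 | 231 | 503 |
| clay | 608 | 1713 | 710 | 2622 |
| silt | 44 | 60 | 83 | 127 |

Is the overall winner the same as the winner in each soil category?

Yes

Sandy soil: Blend 2 465/804 = 57.8%, Blend 3 231/503 = 45.9% → Blend 2
Clay: Blend 2 608/1713 = 35.5%, Blend 3 710/2622 = 27.1% → Blend 2
Silt: Blend 2 44/60 = 73.3%, Blend 3 83/127 = 65.4% → Blend 2
Overall: Blend 2 1117/2577 = 43.3%, Blend 3 1024/3252 = 31.5% → Blend 2
Blend 2 wins overall and in every soil group — no reversal.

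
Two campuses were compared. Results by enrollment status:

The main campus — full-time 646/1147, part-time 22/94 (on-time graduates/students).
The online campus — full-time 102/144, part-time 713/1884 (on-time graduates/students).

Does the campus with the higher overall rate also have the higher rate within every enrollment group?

No

Full-time: the main campus 646/1147 = 56.3%, the online campus 102/144 = 70.8% → the online campus
Part-time: the main campus 22/94 = 23.4%, the online campus 713/1884 = 37.8% → the online campus
Overall: the main campus 668/1241 = 53.8%, the online campus 815/2028 = 40.2% → the main campus
The online campus wins each enrollment group but the main campus wins overall — the comparison reverses. The online campus's students skew toward part-time, which has a lower base rate.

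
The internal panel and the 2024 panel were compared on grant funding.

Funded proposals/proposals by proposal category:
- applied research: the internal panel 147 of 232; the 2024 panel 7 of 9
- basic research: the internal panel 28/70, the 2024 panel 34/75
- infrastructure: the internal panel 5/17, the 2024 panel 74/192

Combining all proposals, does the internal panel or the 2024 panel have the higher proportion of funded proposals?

the internal panel

Applied research: the internal panel 147/232 = 63.4%, the 2024 panel 7/9 = 77.8% → the 2024 panel
Basic research: the internal panel 28/70 = 40.0%, the 2024 panel 34/75 = 45.3% → the 2024 panel
Infrastructure: the internal panel 5/17 = 29.4%, the 2024 panel 74/192 = 38.5% → the 2024 panel
Overall: the internal panel 180/319 = 56.4%, the 2024 panel 115/276 = 41.7% → the internal panel
(The 2024 panel wins every proposal group but the internal panel wins overall — the 2024 panel's proposals skew toward the low-rate infrastructure group.)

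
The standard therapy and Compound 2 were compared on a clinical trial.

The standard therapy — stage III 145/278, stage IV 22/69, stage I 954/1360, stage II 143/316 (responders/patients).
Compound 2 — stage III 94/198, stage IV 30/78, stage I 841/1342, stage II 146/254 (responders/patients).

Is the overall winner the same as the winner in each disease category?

Stage III: the standard therapy 145/278 = 52.2%, Compound 2 94/198 = 47.5% → the standard therapy
Stage IV: the standard therapy 22/69 = 31.9%, Compound 2 30/78 = 38.5% → Compound 2
Stage I: the standard therapy 954/1360 = 70.1%, Compound 2 841/1342 = 62.7% → the standard therapy
Stage II: the standard therapy 143/316 = 45.3%, Compound 2 146/254 = 57.5% → Compound 2
Overall: the standard therapy 1264/2023 = 62.5%, Compound 2 1111/1872 = 59.3% → the standard therapy
Neither sweeps: the standard therapy wins 2 of 4 groups, Compound 2 wins 2. The standard therapy wins overall but not every group — no Simpson reversal.

No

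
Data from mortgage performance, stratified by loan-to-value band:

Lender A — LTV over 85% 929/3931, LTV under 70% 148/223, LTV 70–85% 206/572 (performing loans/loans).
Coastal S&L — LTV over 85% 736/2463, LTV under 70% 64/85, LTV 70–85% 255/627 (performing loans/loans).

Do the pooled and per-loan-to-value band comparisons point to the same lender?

Yes

LTV over 85%: Lender A 929/3931 = 23.6%, Coastal S&L 736/2463 = 29.9% → Coastal S&L
LTV under 70%: Lender A 148/223 = 66.4%, Coastal S&L 64/85 = 75.3% → Coastal S&L
LTV 70–85%: Lender A 206/572 = 36.0%, Coastal S&L 255/627 = 40.7% → Coastal S&L
Overall: Lender A 1283/4726 = 27.1%, Coastal S&L 1055/3175 = 33.2% → Coastal S&L
Coastal S&L wins overall and in every loan-to-value group — no reversal.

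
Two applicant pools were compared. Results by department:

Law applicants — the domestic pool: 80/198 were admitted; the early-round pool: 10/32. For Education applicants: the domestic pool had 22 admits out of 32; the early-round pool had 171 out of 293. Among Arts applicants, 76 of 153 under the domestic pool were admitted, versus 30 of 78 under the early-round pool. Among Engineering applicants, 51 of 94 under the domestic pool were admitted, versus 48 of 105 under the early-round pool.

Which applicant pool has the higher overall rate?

Law: the domestic pool 80/198 = 40.4%, the early-round pool 10/32 = 31.2% → the domestic pool
Education: the domestic pool 22/32 = 68.8%, the early-round pool 171/293 = 58.4% → the domestic pool
Arts: the domestic pool 76/153 = 49.7%, the early-round pool 30/78 = 38.5% → the domestic pool
Engineering: the domestic pool 51/94 = 54.3%, the early-round pool 48/105 = 45.7% → the domestic pool
Overall: the domestic pool 229/477 = 48.0%, the early-round pool 259/508 = 51.0% → the early-round pool
(The domestic pool wins every department group but the early-round pool wins overall — the domestic pool's applicants skew toward the low-rate Law group.)

the early-round pool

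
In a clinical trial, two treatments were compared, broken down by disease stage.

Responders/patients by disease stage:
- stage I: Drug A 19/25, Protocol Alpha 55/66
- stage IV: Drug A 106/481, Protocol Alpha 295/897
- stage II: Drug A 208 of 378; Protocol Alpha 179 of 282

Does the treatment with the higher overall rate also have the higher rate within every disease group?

Yes

Stage I: Drug A 19/25 = 76.0%, Protocol Alpha 55/66 = 83.3% → Protocol Alpha
Stage IV: Drug A 106/481 = 22.0%, Protocol Alpha 295/897 = 32.9% → Protocol Alpha
Stage II: Drug A 208/378 = 55.0%, Protocol Alpha 179/282 = 63.5% → Protocol Alpha
Overall: Drug A 333/884 = 37.7%, Protocol Alpha 529/1245 = 42.5% → Protocol Alpha
Protocol Alpha wins overall and in every disease group — no reversal.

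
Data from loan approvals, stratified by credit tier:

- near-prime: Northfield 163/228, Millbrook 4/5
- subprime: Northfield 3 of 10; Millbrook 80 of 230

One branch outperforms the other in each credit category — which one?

Near-prime: Northfield 163/228 = 71.5%, Millbrook 4/5 = 80.0% → Millbrook
Subprime: Northfield 3/10 = 30.0%, Millbrook 80/230 = 34.8% → Millbrook
Millbrook has the higher rate in both groups.

Millbrook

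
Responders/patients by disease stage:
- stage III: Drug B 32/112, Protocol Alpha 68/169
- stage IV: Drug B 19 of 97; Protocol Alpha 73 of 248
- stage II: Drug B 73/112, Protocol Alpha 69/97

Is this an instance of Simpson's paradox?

No

Stage III: Drug B 32/112 = 28.6%, Protocol Alpha 68/169 = 40.2% → Protocol Alpha
Stage IV: Drug B 19/97 = 19.6%, Protocol Alpha 73/248 = 29.4% → Protocol Alpha
Stage II: Drug B 73/112 = 65.2%, Protocol Alpha 69/97 = 71.1% → Protocol Alpha
Overall: Drug B 124/321 = 38.6%, Protocol Alpha 210/514 = 40.9% → Protocol Alpha
Protocol Alpha wins overall and in every disease group — no reversal.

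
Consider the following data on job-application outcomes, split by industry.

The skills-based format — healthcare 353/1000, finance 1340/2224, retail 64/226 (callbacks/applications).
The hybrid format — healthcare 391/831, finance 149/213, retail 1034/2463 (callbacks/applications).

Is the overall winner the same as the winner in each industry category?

Healthcare: the skills-based format 353/1000 = 35.3%, the hybrid format 391/831 = 47.1% → the hybrid format
Finance: the skills-based format 1340/2224 = 60.3%, the hybrid format 149/213 = 70.0% → the hybrid format
Retail: the skills-based format 64/226 = 28.3%, the hybrid format 1034/2463 = 42.0% → the hybrid format
Overall: the skills-based format 1757/3450 = 50.9%, the hybrid format 1574/3507 = 44.9% → the skills-based format
The hybrid format wins each industry group but the skills-based format wins overall — the comparison reverses. The hybrid format's applications skew toward retail, which has a lower base rate.

No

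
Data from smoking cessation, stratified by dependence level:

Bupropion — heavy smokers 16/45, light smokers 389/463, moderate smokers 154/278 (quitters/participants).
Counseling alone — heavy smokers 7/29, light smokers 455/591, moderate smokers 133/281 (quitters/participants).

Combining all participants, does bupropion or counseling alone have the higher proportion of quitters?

Heavy smokers: bupropion 16/45 = 35.6%, counseling alone 7/29 = 24.1% → bupropion
Light smokers: bupropion 389/463 = 84.0%, counseling alone 455/591 = 77.0% → bupropion
Moderate smokers: bupropion 154/278 = 55.4%, counseling alone 133/281 = 47.3% → bupropion
Overall: bupropion 559/786 = 71.1%, counseling alone 595/901 = 66.0% → bupropion

bupropion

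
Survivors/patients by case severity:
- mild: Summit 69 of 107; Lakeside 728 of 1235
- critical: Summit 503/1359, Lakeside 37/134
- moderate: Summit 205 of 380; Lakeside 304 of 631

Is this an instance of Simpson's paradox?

Yes

Mild: Summit 69/107 = 64.5%, Lakeside 728/1235 = 58.9% → Summit
Critical: Summit 503/1359 = 37.0%, Lakeside 37/134 = 27.6% → Summit
Moderate: Summit 205/380 = 53.9%, Lakeside 304/631 = 48.2% → Summit
Overall: Summit 777/1846 = 42.1%, Lakeside 1069/2000 = 53.5% → Lakeside
Summit wins each case group but Lakeside wins overall — the comparison reverses. Summit's patients skew toward critical, which has a lower base rate.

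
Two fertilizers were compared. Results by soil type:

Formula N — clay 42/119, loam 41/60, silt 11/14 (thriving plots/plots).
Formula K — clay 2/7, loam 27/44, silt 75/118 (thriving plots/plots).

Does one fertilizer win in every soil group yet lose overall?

Clay: Formula N 42/119 = 35.3%, Formula K 2/7 = 28.6% → Formula N
Loam: Formula N 41/60 = 68.3%, Formula K 27/44 = 61.4% → Formula N
Silt: Formula N 11/14 = 78.6%, Formula K 75/118 = 63.6% → Formula N
Overall: Formula N 94/193 = 48.7%, Formula K 104/169 = 61.5% → Formula K
Formula N wins each soil group but Formula K wins overall — the comparison reverses. Formula N's plots skew toward clay, which has a lower base rate.

Yes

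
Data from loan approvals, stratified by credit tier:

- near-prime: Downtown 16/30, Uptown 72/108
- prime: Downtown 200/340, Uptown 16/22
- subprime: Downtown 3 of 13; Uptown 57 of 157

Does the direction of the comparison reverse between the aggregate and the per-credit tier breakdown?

Yes

Near-prime: Downtown 16/30 = 53.3%, Uptown 72/108 = 66.7% → Uptown
Prime: Downtown 200/340 = 58.8%, Uptown 16/22 = 72.7% → Uptown
Subprime: Downtown 3/13 = 23.1%, Uptown 57/157 = 36.3% → Uptown
Overall: Downtown 219/383 = 57.2%, Uptown 145/287 = 50.5% → Downtown
Uptown wins each credit group but Downtown wins overall — the comparison reverses. Uptown's applications skew toward subprime, which has a lower base rate.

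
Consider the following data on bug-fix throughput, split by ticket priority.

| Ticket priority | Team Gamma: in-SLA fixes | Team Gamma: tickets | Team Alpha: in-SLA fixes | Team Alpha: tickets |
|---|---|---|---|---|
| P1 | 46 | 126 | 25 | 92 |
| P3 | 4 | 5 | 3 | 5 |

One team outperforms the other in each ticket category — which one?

Team Gamma

P1: Team Gamma 46/126 = 36.5%, Team Alpha 25/92 = 27.2% → Team Gamma
P3: Team Gamma 4/5 = 80.0%, Team Alpha 3/5 = 60.0% → Team Gamma
Team Gamma has the higher rate in both groups.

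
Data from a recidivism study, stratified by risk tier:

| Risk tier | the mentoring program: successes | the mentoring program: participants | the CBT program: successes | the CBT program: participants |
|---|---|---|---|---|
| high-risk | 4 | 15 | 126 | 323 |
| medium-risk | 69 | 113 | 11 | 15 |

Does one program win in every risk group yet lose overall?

High-risk: the mentoring program 4/15 = 26.7%, the CBT program 126/323 = 39.0% → the CBT program
Medium-risk: the mentoring program 69/113 = 61.1%, the CBT program 11/15 = 73.3% → the CBT program
Overall: the mentoring program 73/128 = 57.0%, the CBT program 137/338 = 40.5% → the mentoring program
The CBT program wins each risk group but the mentoring program wins overall — the comparison reverses. The CBT program's participants skew toward high-risk, which has a lower base rate.

Yes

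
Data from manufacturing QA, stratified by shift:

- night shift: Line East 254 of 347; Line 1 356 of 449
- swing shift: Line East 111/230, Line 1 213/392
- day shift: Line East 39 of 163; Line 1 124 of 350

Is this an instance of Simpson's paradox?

No

Night shift: Line East 254/347 = 73.2%, Line 1 356/449 = 79.3% → Line 1
Swing shift: Line East 111/230 = 48.3%, Line 1 213/392 = 54.3% → Line 1
Day shift: Line East 39/163 = 23.9%, Line 1 124/350 = 35.4% → Line 1
Overall: Line East 404/740 = 54.6%, Line 1 693/1191 = 58.2% → Line 1
Line 1 wins overall and in every shift group — no reversal.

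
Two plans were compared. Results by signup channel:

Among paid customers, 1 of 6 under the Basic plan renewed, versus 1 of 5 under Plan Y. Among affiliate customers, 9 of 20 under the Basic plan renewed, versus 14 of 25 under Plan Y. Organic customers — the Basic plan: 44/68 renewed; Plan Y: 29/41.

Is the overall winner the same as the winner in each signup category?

Paid: the Basic plan 1/6 = 16.7%, Plan Y 1/5 = 20.0% → Plan Y
Affiliate: the Basic plan 9/20 = 45.0%, Plan Y 14/25 = 56.0% → Plan Y
Organic: the Basic plan 44/68 = 64.7%, Plan Y 29/41 = 70.7% → Plan Y
Overall: the Basic plan 54/94 = 57.4%, Plan Y 44/71 = 62.0% → Plan Y
Plan Y wins overall and in every signup group — no reversal.

Yes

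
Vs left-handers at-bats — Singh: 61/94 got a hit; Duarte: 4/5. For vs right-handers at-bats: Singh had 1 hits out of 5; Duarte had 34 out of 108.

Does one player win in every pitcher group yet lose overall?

Yes

Vs left-handers: Singh 61/94 = 64.9%, Duarte 4/5 = 80.0% → Duarte
Vs right-handers: Singh 1/5 = 20.0%, Duarte 34/108 = 31.5% → Duarte
Overall: Singh 62/99 = 62.6%, Duarte 38/113 = 33.6% → Singh
Duarte wins each pitcher group but Singh wins overall — the comparison reverses. Duarte's at-bats skew toward vs right-handers, which has a lower base rate.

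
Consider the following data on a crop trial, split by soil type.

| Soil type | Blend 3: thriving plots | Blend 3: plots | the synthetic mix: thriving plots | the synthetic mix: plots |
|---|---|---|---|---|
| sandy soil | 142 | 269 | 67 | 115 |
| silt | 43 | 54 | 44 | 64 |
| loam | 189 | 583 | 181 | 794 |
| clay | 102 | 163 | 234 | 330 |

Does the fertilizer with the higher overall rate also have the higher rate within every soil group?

No

Sandy soil: Blend 3 142/269 = 52.8%, the synthetic mix 67/115 = 58.3% → the synthetic mix
Silt: Blend 3 43/54 = 79.6%, the synthetic mix 44/64 = 68.8% → Blend 3
Loam: Blend 3 189/583 = 32.4%, the synthetic mix 181/794 = 22.8% → Blend 3
Clay: Blend 3 102/163 = 62.6%, the synthetic mix 234/330 = 70.9% → the synthetic mix
Overall: Blend 3 476/1069 = 44.5%, the synthetic mix 526/1303 = 40.4% → Blend 3
Neither sweeps: Blend 3 wins 2 of 4 groups, the synthetic mix wins 2. Blend 3 wins overall but not every group — no Simpson reversal.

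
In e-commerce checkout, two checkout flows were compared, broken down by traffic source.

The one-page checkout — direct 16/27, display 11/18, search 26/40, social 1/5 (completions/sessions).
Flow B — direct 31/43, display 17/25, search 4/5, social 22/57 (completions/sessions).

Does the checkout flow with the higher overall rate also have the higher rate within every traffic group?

Direct: the one-page checkout 16/27 = 59.3%, Flow B 31/43 = 72.1% → Flow B
Display: the one-page checkout 11/18 = 61.1%, Flow B 17/25 = 68.0% → Flow B
Search: the one-page checkout 26/40 = 65.0%, Flow B 4/5 = 80.0% → Flow B
Social: the one-page checkout 1/5 = 20.0%, Flow B 22/57 = 38.6% → Flow B
Overall: the one-page checkout 54/90 = 60.0%, Flow B 74/130 = 56.9% → the one-page checkout
Flow B wins each traffic group but the one-page checkout wins overall — the comparison reverses. Flow B's sessions skew toward social, which has a lower base rate.

No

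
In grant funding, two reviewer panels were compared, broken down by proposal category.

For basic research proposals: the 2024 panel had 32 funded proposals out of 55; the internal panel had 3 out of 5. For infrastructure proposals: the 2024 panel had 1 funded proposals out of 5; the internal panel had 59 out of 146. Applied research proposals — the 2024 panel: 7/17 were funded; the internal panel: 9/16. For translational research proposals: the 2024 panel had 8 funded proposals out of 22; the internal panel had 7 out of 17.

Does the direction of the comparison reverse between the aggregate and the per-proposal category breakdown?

Yes

Basic research: the 2024 panel 32/55 = 58.2%, the internal panel 3/5 = 60.0% → the internal panel
Infrastructure: the 2024 panel 1/5 = 20.0%, the internal panel 59/146 = 40.4% → the internal panel
Applied research: the 2024 panel 7/17 = 41.2%, the internal panel 9/16 = 56.2% → the internal panel
Translational research: the 2024 panel 8/22 = 36.4%, the internal panel 7/17 = 41.2% → the internal panel
Overall: the 2024 panel 48/99 = 48.5%, the internal panel 78/184 = 42.4% → the 2024 panel
The internal panel wins each proposal group but the 2024 panel wins overall — the comparison reverses. The internal panel's proposals skew toward infrastructure, which has a lower base rate.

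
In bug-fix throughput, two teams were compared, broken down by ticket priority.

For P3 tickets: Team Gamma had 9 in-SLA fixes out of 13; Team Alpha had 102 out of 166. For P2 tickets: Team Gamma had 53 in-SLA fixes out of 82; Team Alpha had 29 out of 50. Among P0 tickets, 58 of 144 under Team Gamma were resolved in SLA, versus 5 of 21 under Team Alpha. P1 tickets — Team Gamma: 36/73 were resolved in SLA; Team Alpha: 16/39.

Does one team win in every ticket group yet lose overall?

P3: Team Gamma 9/13 = 69.2%, Team Alpha 102/166 = 61.4% → Team Gamma
P2: Team Gamma 53/82 = 64.6%, Team Alpha 29/50 = 58.0% → Team Gamma
P0: Team Gamma 58/144 = 40.3%, Team Alpha 5/21 = 23.8% → Team Gamma
P1: Team Gamma 36/73 = 49.3%, Team Alpha 16/39 = 41.0% → Team Gamma
Overall: Team Gamma 156/312 = 50.0%, Team Alpha 152/276 = 55.1% → Team Alpha
Team Gamma wins each ticket group but Team Alpha wins overall — the comparison reverses. Team Gamma's tickets skew toward P0, which has a lower base rate.

Yes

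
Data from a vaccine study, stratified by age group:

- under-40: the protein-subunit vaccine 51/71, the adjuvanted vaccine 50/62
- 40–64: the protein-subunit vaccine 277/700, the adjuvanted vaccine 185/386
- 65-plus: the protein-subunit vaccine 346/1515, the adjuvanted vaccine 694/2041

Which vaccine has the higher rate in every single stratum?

Under-40: the protein-subunit vaccine 51/71 = 71.8%, the adjuvanted vaccine 50/62 = 80.6% → the adjuvanted vaccine
40–64: the protein-subunit vaccine 277/700 = 39.6%, the adjuvanted vaccine 185/386 = 47.9% → the adjuvanted vaccine
65-plus: the protein-subunit vaccine 346/1515 = 22.8%, the adjuvanted vaccine 694/2041 = 34.0% → the adjuvanted vaccine
The adjuvanted vaccine has the higher rate in all 3 groups.

the adjuvanted vaccine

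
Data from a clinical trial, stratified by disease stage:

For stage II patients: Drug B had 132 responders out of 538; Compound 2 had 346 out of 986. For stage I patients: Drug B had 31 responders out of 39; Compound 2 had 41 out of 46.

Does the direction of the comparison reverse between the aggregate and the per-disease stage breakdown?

Stage II: Drug B 132/538 = 24.5%, Compound 2 346/986 = 35.1% → Compound 2
Stage I: Drug B 31/39 = 79.5%, Compound 2 41/46 = 89.1% → Compound 2
Overall: Drug B 163/577 = 28.2%, Compound 2 387/1032 = 37.5% → Compound 2
Compound 2 wins overall and in every disease group — no reversal.

No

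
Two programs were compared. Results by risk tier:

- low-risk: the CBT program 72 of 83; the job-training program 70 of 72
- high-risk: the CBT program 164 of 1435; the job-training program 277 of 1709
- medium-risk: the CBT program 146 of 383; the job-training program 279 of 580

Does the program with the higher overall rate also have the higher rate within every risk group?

Low-risk: the CBT program 72/83 = 86.7%, the job-training program 70/72 = 97.2% → the job-training program
High-risk: the CBT program 164/1435 = 11.4%, the job-training program 277/1709 = 16.2% → the job-training program
Medium-risk: the CBT program 146/383 = 38.1%, the job-training program 279/580 = 48.1% → the job-training program
Overall: the CBT program 382/1901 = 20.1%, the job-training program 626/2361 = 26.5% → the job-training program
The job-training program wins overall and in every risk group — no reversal.

Yes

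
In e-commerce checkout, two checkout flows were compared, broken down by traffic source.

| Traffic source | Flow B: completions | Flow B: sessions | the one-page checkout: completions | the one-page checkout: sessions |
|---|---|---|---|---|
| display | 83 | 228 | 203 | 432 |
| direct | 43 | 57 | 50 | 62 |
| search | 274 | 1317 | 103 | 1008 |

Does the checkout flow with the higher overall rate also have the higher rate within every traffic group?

Display: Flow B 83/228 = 36.4%, the one-page checkout 203/432 = 47.0% → the one-page checkout
Direct: Flow B 43/57 = 75.4%, the one-page checkout 50/62 = 80.6% → the one-page checkout
Search: Flow B 274/1317 = 20.8%, the one-page checkout 103/1008 = 10.2% → Flow B
Overall: Flow B 400/1602 = 25.0%, the one-page checkout 356/1502 = 23.7% → Flow B
Neither sweeps: Flow B wins 1 of 3 groups, the one-page checkout wins 2. Flow B wins overall but not every group — no Simpson reversal.

No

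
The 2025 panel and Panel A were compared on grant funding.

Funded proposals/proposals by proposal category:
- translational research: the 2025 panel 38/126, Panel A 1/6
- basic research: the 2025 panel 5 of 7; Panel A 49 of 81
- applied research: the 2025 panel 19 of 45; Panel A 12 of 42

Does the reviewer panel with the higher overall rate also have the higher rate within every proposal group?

Translational research: the 2025 panel 38/126 = 30.2%, Panel A 1/6 = 16.7% → the 2025 panel
Basic research: the 2025 panel 5/7 = 71.4%, Panel A 49/81 = 60.5% → the 2025 panel
Applied research: the 2025 panel 19/45 = 42.2%, Panel A 12/42 = 28.6% → the 2025 panel
Overall: the 2025 panel 62/178 = 34.8%, Panel A 62/129 = 48.1% → Panel A
The 2025 panel wins each proposal group but Panel A wins overall — the comparison reverses. The 2025 panel's proposals skew toward translational research, which has a lower base rate.

No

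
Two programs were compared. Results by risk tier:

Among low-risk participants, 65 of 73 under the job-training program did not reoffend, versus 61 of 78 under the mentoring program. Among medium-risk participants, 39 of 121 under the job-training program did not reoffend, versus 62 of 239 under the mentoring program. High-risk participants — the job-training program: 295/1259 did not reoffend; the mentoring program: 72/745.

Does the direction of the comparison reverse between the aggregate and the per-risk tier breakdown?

No

Low-risk: the job-training program 65/73 = 89.0%, the mentoring program 61/78 = 78.2% → the job-training program
Medium-risk: the job-training program 39/121 = 32.2%, the mentoring program 62/239 = 25.9% → the job-training program
High-risk: the job-training program 295/1259 = 23.4%, the mentoring program 72/745 = 9.7% → the job-training program
Overall: the job-training program 399/1453 = 27.5%, the mentoring program 195/1062 = 18.4% → the job-training program
The job-training program wins overall and in every risk group — no reversal.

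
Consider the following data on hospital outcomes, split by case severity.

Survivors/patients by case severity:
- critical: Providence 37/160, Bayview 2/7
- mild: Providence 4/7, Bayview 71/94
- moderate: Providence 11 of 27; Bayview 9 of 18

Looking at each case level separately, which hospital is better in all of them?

Bayview

Critical: Providence 37/160 = 23.1%, Bayview 2/7 = 28.6% → Bayview
Mild: Providence 4/7 = 57.1%, Bayview 71/94 = 75.5% → Bayview
Moderate: Providence 11/27 = 40.7%, Bayview 9/18 = 50.0% → Bayview
Bayview has the higher rate in all 3 groups.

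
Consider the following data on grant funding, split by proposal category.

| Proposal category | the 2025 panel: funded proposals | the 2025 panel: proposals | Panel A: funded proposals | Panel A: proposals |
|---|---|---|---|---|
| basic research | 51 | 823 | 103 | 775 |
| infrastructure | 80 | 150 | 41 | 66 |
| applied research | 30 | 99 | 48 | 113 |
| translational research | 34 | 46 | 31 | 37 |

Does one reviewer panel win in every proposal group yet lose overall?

No

Basic research: the 2025 panel 51/823 = 6.2%, Panel A 103/775 = 13.3% → Panel A
Infrastructure: the 2025 panel 80/150 = 53.3%, Panel A 41/66 = 62.1% → Panel A
Applied research: the 2025 panel 30/99 = 30.3%, Panel A 48/113 = 42.5% → Panel A
Translational research: the 2025 panel 34/46 = 73.9%, Panel A 31/37 = 83.8% → Panel A
Overall: the 2025 panel 195/1118 = 17.4%, Panel A 223/991 = 22.5% → Panel A
Panel A wins overall and in every proposal group — no reversal.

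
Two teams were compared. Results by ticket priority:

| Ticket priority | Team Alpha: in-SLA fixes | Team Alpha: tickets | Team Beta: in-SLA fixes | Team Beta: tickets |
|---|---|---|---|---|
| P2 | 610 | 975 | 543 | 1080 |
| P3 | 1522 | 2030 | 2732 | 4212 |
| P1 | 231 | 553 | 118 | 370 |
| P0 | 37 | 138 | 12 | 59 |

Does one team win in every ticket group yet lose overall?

No

P2: Team Alpha 610/975 = 62.6%, Team Beta 543/1080 = 50.3% → Team Alpha
P3: Team Alpha 1522/2030 = 75.0%, Team Beta 2732/4212 = 64.9% → Team Alpha
P1: Team Alpha 231/553 = 41.8%, Team Beta 118/370 = 31.9% → Team Alpha
P0: Team Alpha 37/138 = 26.8%, Team Beta 12/59 = 20.3% → Team Alpha
Overall: Team Alpha 2400/3696 = 64.9%, Team Beta 3405/5721 = 59.5% → Team Alpha
Team Alpha wins overall and in every ticket group — no reversal.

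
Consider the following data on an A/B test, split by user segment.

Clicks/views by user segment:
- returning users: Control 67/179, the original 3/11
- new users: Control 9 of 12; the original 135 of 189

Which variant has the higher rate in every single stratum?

Control

Returning users: Control 67/179 = 37.4%, the original 3/11 = 27.3% → Control
New users: Control 9/12 = 75.0%, the original 135/189 = 71.4% → Control
Control has the higher rate in both groups.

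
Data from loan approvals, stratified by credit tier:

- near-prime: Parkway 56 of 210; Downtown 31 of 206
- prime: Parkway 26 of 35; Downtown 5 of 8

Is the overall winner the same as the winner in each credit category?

Yes

Near-prime: Parkway 56/210 = 26.7%, Downtown 31/206 = 15.0% → Parkway
Prime: Parkway 26/35 = 74.3%, Downtown 5/8 = 62.5% → Parkway
Overall: Parkway 82/245 = 33.5%, Downtown 36/214 = 16.8% → Parkway
Parkway wins overall and in every credit group — no reversal.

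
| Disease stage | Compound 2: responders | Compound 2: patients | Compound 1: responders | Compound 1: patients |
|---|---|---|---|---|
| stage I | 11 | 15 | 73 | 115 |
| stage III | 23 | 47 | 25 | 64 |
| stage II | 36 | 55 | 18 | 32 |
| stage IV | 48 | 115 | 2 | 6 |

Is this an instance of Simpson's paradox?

Yes

Stage I: Compound 2 11/15 = 73.3%, Compound 1 73/115 = 63.5% → Compound 2
Stage III: Compound 2 23/47 = 48.9%, Compound 1 25/64 = 39.1% → Compound 2
Stage II: Compound 2 36/55 = 65.5%, Compound 1 18/32 = 56.2% → Compound 2
Stage IV: Compound 2 48/115 = 41.7%, Compound 1 2/6 = 33.3% → Compound 2
Overall: Compound 2 118/232 = 50.9%, Compound 1 118/217 = 54.4% → Compound 1
Compound 2 wins each disease group but Compound 1 wins overall — the comparison reverses. Compound 2's patients skew toward stage IV, which has a lower base rate.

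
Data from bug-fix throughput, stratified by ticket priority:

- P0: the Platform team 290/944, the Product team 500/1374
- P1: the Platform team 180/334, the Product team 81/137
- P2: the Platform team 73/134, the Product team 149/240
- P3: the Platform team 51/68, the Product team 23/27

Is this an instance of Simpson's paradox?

No

P0: the Platform team 290/944 = 30.7%, the Product team 500/1374 = 36.4% → the Product team
P1: the Platform team 180/334 = 53.9%, the Product team 81/137 = 59.1% → the Product team
P2: the Platform team 73/134 = 54.5%, the Product team 149/240 = 62.1% → the Product team
P3: the Platform team 51/68 = 75.0%, the Product team 23/27 = 85.2% → the Product team
Overall: the Platform team 594/1480 = 40.1%, the Product team 753/1778 = 42.4% → the Product team
The Product team wins overall and in every ticket group — no reversal.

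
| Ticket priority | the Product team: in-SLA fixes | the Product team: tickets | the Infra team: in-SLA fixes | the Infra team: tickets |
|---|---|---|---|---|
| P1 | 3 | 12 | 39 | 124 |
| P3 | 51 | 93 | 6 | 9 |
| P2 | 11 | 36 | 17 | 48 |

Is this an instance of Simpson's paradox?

Yes

P1: the Product team 3/12 = 25.0%, the Infra team 39/124 = 31.5% → the Infra team
P3: the Product team 51/93 = 54.8%, the Infra team 6/9 = 66.7% → the Infra team
P2: the Product team 11/36 = 30.6%, the Infra team 17/48 = 35.4% → the Infra team
Overall: the Product team 65/141 = 46.1%, the Infra team 62/181 = 34.3% → the Product team
The Infra team wins each ticket group but the Product team wins overall — the comparison reverses. The Infra team's tickets skew toward P1, which has a lower base rate.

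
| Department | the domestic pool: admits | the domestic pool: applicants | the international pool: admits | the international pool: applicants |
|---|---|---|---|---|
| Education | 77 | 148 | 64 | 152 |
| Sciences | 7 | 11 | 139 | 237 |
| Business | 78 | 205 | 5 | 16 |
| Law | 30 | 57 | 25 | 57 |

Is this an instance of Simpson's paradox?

Education: the domestic pool 77/148 = 52.0%, the international pool 64/152 = 42.1% → the domestic pool
Sciences: the domestic pool 7/11 = 63.6%, the international pool 139/237 = 58.6% → the domestic pool
Business: the domestic pool 78/205 = 38.0%, the international pool 5/16 = 31.2% → the domestic pool
Law: the domestic pool 30/57 = 52.6%, the international pool 25/57 = 43.9% → the domestic pool
Overall: the domestic pool 192/421 = 45.6%, the international pool 233/462 = 50.4% → the international pool
The domestic pool wins each department group but the international pool wins overall — the comparison reverses. The domestic pool's applicants skew toward Business, which has a lower base rate.

Yes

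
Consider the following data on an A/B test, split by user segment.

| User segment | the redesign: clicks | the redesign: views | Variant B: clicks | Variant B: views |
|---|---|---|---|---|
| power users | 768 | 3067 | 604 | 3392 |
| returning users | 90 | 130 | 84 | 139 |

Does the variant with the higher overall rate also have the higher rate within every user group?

Yes

Power users: the redesign 768/3067 = 25.0%, Variant B 604/3392 = 17.8% → the redesign
Returning users: the redesign 90/130 = 69.2%, Variant B 84/139 = 60.4% → the redesign
Overall: the redesign 858/3197 = 26.8%, Variant B 688/3531 = 19.5% → the redesign
The redesign wins overall and in every user group — no reversal.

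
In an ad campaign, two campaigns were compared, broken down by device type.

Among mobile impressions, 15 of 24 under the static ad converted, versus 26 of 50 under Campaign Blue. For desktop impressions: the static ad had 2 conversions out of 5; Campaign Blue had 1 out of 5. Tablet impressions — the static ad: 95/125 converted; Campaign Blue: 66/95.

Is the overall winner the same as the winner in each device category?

Yes

Mobile: the static ad 15/24 = 62.5%, Campaign Blue 26/50 = 52.0% → the static ad
Desktop: the static ad 2/5 = 40.0%, Campaign Blue 1/5 = 20.0% → the static ad
Tablet: the static ad 95/125 = 76.0%, Campaign Blue 66/95 = 69.5% → the static ad
Overall: the static ad 112/154 = 72.7%, Campaign Blue 93/150 = 62.0% → the static ad
The static ad wins overall and in every device group — no reversal.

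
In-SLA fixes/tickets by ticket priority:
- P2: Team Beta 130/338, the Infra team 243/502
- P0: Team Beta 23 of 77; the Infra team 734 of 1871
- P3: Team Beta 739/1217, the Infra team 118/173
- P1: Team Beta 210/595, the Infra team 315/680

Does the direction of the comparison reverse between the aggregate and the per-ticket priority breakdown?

Yes

P2: Team Beta 130/338 = 38.5%, the Infra team 243/502 = 48.4% → the Infra team
P0: Team Beta 23/77 = 29.9%, the Infra team 734/1871 = 39.2% → the Infra team
P3: Team Beta 739/1217 = 60.7%, the Infra team 118/173 = 68.2% → the Infra team
P1: Team Beta 210/595 = 35.3%, the Infra team 315/680 = 46.3% → the Infra team
Overall: Team Beta 1102/2227 = 49.5%, the Infra team 1410/3226 = 43.7% → Team Beta
The Infra team wins each ticket group but Team Beta wins overall — the comparison reverses. The Infra team's tickets skew toward P0, which has a lower base rate.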